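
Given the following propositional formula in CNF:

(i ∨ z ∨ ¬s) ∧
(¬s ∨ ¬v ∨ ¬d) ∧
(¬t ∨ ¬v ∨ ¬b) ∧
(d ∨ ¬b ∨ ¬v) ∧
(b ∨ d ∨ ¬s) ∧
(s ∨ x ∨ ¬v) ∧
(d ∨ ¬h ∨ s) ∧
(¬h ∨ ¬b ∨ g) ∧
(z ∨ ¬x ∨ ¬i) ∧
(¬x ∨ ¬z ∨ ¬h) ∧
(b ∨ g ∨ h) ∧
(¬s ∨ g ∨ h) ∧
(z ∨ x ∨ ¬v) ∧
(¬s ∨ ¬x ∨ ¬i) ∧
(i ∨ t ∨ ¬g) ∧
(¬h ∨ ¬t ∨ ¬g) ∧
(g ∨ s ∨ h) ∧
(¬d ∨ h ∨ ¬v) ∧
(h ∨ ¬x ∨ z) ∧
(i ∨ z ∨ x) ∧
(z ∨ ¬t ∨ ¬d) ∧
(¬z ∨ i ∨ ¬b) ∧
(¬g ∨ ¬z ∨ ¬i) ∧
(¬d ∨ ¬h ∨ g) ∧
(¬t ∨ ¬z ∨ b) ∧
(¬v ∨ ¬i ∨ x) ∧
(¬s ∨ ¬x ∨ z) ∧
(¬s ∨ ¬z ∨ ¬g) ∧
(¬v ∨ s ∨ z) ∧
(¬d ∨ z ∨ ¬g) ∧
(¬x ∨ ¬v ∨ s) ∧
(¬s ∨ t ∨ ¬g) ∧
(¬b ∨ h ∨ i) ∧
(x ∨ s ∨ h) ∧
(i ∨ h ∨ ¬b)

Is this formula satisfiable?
Yes

Yes, the formula is satisfiable.

One satisfying assignment is: x=False, b=True, s=True, v=False, g=True, i=True, d=False, t=True, z=False, h=False

Verification: With this assignment, all 35 clauses evaluate to true.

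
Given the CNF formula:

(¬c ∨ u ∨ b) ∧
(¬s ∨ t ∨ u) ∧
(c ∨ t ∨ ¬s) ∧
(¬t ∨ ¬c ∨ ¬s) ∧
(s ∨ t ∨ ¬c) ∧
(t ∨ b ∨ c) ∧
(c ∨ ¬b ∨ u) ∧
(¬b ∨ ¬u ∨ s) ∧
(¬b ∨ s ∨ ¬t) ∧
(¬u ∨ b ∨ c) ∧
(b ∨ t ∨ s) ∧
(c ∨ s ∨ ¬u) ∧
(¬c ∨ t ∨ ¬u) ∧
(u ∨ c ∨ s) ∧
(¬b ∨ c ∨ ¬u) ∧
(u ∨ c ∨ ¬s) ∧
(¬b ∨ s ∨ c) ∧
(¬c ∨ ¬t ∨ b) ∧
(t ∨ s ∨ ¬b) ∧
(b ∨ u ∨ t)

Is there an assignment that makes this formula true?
No

No, the formula is not satisfiable.

No assignment of truth values to the variables can make all 20 clauses true simultaneously.

The formula is UNSAT (unsatisfiable).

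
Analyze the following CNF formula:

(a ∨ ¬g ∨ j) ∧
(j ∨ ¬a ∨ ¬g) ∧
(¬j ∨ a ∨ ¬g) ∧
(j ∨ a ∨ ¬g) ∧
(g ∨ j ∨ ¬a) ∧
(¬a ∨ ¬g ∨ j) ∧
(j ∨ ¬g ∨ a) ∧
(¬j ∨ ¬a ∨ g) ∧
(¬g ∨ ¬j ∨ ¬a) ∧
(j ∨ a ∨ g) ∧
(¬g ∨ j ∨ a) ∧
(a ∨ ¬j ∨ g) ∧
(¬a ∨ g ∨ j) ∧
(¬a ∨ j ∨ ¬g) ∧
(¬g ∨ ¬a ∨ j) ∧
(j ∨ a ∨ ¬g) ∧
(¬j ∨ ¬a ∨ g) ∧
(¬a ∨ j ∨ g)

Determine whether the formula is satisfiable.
No

No, the formula is not satisfiable.

No assignment of truth values to the variables can make all 18 clauses true simultaneously.

The formula is UNSAT (unsatisfiable).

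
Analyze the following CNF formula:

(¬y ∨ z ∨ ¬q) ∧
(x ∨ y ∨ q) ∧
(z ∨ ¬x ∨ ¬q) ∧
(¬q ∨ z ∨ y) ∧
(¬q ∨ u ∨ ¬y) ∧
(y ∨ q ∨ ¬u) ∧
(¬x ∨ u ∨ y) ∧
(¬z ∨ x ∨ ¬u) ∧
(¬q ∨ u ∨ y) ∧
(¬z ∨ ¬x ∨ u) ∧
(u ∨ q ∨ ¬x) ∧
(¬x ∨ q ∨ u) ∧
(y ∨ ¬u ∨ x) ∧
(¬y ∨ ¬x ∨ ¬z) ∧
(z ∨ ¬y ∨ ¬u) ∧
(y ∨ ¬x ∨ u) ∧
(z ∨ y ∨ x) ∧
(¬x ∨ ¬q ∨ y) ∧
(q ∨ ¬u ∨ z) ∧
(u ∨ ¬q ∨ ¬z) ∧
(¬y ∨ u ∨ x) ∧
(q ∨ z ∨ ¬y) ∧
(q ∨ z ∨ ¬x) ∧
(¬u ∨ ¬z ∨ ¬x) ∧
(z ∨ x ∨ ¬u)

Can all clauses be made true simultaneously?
No

No, the formula is not satisfiable.

No assignment of truth values to the variables can make all 25 clauses true simultaneously.

The formula is UNSAT (unsatisfiable).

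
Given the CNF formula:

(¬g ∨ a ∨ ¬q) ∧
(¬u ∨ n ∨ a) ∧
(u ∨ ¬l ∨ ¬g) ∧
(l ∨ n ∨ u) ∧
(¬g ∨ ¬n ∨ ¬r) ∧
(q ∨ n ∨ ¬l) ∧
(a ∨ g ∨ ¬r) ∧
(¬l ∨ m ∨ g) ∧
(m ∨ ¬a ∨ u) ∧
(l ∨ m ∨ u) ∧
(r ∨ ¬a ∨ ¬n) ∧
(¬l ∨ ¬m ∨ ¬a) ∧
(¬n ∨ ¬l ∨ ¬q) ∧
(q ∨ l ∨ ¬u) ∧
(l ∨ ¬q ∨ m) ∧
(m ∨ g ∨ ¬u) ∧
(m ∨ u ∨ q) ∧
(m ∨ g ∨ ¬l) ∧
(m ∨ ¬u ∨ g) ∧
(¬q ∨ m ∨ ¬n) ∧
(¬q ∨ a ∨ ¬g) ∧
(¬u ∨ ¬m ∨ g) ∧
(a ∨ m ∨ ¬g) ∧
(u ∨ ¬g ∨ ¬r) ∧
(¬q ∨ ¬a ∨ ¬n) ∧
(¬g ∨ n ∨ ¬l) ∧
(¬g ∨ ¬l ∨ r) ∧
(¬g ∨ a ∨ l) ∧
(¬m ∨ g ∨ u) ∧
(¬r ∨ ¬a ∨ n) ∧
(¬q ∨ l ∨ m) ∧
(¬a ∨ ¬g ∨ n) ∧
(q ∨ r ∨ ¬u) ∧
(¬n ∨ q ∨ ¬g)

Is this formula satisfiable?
No

No, the formula is not satisfiable.

No assignment of truth values to the variables can make all 34 clauses true simultaneously.

The formula is UNSAT (unsatisfiable).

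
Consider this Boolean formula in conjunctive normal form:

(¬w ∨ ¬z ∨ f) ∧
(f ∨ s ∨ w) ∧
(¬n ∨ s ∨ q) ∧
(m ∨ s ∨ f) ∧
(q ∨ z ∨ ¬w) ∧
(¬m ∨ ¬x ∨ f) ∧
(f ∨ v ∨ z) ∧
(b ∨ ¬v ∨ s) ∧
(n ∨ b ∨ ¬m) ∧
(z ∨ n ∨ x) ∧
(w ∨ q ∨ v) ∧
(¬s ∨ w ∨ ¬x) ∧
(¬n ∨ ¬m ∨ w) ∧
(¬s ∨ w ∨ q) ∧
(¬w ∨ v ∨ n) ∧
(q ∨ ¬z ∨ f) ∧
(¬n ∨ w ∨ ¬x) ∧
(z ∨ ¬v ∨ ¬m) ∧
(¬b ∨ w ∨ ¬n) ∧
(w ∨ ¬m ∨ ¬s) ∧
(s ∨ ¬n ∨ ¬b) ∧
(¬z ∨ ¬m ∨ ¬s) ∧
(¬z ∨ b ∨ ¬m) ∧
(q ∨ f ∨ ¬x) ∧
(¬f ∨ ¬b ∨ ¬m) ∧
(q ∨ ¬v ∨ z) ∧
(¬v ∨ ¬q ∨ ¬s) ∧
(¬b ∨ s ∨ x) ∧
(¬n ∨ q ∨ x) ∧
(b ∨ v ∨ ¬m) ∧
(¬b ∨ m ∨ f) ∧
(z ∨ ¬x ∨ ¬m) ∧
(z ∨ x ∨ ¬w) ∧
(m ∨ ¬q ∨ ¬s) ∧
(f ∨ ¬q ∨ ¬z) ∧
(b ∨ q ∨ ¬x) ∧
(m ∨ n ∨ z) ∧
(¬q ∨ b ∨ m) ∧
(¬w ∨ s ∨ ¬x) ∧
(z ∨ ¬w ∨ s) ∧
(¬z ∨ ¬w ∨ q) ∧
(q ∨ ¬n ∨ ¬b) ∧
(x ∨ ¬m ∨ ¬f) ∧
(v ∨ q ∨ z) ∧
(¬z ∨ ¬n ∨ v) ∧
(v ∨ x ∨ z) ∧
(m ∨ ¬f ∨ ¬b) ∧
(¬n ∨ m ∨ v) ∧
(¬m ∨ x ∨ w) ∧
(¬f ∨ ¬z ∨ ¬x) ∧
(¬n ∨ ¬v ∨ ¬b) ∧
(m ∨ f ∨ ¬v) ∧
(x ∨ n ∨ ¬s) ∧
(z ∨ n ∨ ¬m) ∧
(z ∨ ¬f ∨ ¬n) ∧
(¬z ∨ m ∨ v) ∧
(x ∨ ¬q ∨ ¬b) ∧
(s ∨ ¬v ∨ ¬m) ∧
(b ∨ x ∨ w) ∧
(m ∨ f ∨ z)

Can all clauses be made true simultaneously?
No

No, the formula is not satisfiable.

No assignment of truth values to the variables can make all 60 clauses true simultaneously.

The formula is UNSAT (unsatisfiable).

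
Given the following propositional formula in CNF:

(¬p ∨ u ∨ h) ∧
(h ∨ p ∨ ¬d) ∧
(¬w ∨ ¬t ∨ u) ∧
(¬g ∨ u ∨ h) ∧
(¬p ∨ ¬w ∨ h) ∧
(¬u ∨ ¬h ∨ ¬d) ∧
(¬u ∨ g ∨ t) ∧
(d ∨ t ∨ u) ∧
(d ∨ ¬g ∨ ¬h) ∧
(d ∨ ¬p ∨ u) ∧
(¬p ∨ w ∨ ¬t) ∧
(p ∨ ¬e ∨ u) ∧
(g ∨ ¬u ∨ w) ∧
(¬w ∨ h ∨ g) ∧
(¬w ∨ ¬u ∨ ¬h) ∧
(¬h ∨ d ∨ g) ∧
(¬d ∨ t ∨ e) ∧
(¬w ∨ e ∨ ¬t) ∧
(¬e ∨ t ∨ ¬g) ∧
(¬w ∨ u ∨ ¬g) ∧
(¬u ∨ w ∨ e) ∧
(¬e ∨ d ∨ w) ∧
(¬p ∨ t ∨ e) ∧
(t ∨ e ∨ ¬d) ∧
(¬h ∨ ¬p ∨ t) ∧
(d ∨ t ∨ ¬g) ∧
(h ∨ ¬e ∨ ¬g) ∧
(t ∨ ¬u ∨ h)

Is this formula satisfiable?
Yes

Yes, the formula is satisfiable.

One satisfying assignment is: h=False, t=True, g=False, w=False, p=False, u=False, e=False, d=False

Verification: With this assignment, all 28 clauses evaluate to true.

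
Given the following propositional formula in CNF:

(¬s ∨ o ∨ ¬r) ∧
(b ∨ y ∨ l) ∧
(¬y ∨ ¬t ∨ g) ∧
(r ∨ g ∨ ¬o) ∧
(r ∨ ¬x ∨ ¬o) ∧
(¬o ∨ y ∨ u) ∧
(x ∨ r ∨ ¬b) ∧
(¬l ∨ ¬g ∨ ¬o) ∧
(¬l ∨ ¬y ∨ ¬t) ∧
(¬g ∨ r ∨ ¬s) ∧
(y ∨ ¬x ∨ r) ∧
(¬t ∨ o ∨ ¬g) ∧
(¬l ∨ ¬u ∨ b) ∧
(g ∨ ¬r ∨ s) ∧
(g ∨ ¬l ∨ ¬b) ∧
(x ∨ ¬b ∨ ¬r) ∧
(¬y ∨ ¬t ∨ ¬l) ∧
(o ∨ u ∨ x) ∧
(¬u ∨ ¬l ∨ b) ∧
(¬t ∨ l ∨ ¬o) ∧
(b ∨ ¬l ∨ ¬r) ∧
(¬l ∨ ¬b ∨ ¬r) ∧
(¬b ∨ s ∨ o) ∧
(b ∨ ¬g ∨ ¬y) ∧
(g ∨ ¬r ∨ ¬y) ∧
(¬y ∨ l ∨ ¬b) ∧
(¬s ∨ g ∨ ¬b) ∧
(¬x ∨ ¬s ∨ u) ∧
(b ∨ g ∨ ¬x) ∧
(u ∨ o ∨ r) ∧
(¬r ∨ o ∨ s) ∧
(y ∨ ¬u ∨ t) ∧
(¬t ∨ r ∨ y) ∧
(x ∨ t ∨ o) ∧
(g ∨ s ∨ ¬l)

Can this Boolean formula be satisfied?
No

No, the formula is not satisfiable.

No assignment of truth values to the variables can make all 35 clauses true simultaneously.

The formula is UNSAT (unsatisfiable).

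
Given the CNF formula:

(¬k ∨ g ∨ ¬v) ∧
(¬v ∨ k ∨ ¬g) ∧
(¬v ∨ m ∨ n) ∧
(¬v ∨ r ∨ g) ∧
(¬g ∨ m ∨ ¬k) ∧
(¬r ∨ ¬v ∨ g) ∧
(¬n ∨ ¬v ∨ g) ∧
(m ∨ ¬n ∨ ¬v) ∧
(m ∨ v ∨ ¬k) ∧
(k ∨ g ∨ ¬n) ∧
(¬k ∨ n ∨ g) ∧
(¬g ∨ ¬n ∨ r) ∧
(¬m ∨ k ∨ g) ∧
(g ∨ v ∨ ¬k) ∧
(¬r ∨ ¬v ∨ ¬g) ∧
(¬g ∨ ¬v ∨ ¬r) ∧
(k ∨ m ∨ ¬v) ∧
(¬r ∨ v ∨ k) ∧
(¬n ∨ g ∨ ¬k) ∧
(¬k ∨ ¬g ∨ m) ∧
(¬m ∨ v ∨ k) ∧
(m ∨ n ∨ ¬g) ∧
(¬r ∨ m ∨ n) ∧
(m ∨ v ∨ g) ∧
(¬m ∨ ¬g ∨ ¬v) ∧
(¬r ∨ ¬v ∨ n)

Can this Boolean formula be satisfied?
Yes

Yes, the formula is satisfiable.

One satisfying assignment is: k=True, r=True, m=True, g=True, n=True, v=False

Verification: With this assignment, all 26 clauses evaluate to true.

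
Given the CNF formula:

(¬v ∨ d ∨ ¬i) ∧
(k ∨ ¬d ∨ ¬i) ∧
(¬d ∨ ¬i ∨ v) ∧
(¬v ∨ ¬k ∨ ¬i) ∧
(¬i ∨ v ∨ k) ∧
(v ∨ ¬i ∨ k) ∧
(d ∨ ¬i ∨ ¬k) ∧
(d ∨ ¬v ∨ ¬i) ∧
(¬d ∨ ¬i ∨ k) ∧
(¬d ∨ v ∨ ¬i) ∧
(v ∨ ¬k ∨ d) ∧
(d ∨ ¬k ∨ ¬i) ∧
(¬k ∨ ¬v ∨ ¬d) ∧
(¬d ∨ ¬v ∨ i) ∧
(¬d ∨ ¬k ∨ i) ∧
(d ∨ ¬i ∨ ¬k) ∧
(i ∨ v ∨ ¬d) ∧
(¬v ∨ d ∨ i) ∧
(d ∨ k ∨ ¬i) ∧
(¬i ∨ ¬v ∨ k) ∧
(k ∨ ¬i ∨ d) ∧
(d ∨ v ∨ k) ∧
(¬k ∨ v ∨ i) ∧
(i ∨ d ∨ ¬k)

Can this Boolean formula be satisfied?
No

No, the formula is not satisfiable.

No assignment of truth values to the variables can make all 24 clauses true simultaneously.

The formula is UNSAT (unsatisfiable).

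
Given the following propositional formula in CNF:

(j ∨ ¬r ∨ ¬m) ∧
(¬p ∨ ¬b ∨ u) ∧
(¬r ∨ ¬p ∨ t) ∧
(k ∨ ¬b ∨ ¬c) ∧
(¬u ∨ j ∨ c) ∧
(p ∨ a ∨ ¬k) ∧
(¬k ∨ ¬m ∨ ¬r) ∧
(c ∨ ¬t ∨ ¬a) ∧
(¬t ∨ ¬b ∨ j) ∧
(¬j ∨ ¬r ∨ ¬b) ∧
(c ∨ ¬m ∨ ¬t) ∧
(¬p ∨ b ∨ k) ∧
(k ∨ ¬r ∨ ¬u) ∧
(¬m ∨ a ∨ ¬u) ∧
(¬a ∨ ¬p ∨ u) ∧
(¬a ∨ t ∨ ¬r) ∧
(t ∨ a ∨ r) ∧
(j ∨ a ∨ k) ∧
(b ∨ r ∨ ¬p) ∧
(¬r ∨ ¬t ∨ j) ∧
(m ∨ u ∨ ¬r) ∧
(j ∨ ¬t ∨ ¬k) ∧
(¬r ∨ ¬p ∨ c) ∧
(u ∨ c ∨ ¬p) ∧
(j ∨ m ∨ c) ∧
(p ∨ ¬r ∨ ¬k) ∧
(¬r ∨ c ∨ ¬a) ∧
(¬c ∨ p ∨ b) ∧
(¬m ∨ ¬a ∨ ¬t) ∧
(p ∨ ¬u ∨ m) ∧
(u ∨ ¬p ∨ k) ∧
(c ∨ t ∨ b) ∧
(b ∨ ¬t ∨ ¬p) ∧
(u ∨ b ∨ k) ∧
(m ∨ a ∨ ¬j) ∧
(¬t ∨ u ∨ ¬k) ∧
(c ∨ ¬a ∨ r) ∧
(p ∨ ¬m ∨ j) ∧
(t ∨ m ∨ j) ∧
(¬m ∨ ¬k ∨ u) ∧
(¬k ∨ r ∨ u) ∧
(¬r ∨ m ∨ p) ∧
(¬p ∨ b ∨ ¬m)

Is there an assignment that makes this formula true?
Yes

Yes, the formula is satisfiable.

One satisfying assignment is: p=True, r=False, j=True, a=True, t=True, u=True, m=False, k=True, b=True, c=True

Verification: With this assignment, all 43 clauses evaluate to true.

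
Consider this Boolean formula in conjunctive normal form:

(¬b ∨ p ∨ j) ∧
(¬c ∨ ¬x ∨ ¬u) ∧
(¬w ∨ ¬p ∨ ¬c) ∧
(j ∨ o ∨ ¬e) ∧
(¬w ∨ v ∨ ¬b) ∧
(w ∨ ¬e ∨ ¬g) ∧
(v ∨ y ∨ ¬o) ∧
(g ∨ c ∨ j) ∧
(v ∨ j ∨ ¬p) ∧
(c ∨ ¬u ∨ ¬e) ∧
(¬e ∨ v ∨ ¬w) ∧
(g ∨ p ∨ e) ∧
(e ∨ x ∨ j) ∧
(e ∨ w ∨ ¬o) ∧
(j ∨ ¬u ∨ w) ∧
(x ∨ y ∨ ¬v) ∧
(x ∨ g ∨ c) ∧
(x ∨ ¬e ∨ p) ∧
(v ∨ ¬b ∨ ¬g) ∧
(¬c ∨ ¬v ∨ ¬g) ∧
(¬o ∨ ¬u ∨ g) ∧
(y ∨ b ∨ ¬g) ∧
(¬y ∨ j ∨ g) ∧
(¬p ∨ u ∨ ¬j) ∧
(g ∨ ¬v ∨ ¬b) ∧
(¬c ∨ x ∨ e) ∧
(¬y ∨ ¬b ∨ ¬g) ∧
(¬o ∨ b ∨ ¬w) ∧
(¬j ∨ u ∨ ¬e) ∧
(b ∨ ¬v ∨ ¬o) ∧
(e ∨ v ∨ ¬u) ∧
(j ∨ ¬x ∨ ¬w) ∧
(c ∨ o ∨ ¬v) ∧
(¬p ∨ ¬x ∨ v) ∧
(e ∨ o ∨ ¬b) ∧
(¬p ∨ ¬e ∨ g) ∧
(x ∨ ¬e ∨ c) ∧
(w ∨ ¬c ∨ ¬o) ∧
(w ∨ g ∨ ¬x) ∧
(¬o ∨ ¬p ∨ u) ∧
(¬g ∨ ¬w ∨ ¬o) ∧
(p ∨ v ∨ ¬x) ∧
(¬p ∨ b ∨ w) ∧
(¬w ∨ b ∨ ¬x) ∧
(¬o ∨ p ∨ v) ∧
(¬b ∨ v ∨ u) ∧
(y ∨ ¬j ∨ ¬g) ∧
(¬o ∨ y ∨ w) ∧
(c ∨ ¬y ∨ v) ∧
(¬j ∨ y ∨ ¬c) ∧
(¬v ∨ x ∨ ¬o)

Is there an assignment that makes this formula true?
No

No, the formula is not satisfiable.

No assignment of truth values to the variables can make all 51 clauses true simultaneously.

The formula is UNSAT (unsatisfiable).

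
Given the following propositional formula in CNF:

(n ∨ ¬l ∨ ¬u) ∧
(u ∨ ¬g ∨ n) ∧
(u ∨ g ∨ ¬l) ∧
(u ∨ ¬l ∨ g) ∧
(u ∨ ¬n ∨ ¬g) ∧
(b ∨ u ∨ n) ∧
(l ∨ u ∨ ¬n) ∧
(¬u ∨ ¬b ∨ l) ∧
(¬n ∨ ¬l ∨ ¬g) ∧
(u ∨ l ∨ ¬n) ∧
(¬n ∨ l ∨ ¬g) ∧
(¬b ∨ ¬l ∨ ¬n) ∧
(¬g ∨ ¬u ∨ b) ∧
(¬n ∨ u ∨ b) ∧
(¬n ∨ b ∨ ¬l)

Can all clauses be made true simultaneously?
Yes

Yes, the formula is satisfiable.

One satisfying assignment is: g=False, u=False, b=True, l=False, n=False

Verification: With this assignment, all 15 clauses evaluate to true.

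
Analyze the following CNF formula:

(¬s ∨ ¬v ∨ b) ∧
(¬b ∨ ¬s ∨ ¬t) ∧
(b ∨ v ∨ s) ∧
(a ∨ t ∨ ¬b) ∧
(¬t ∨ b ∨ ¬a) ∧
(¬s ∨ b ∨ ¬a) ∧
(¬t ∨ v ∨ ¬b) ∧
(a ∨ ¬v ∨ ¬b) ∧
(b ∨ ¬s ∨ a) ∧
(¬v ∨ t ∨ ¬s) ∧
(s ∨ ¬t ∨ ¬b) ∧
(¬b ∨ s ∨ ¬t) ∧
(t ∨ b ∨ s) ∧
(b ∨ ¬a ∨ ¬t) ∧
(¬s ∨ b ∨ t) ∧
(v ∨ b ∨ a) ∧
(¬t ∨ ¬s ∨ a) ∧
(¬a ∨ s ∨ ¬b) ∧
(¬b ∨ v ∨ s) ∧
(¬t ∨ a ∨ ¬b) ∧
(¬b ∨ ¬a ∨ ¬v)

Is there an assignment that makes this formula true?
Yes

Yes, the formula is satisfiable.

One satisfying assignment is: b=False, s=False, v=True, t=True, a=False

Verification: With this assignment, all 21 clauses evaluate to true.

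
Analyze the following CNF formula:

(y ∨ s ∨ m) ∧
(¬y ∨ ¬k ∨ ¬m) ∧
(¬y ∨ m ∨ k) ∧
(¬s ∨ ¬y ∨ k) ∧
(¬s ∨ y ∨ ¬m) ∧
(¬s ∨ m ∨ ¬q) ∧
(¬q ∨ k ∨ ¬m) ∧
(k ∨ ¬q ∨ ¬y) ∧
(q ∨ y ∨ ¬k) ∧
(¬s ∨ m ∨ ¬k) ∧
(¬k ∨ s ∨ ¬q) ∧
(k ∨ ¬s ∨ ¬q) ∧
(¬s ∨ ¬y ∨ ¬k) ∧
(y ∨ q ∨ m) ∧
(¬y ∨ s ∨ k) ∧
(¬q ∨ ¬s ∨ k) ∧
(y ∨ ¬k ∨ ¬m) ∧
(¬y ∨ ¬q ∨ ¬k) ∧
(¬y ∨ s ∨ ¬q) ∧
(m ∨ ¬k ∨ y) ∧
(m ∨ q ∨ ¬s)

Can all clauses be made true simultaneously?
Yes

Yes, the formula is satisfiable.

One satisfying assignment is: m=True, q=False, s=False, y=False, k=False

Verification: With this assignment, all 21 clauses evaluate to true.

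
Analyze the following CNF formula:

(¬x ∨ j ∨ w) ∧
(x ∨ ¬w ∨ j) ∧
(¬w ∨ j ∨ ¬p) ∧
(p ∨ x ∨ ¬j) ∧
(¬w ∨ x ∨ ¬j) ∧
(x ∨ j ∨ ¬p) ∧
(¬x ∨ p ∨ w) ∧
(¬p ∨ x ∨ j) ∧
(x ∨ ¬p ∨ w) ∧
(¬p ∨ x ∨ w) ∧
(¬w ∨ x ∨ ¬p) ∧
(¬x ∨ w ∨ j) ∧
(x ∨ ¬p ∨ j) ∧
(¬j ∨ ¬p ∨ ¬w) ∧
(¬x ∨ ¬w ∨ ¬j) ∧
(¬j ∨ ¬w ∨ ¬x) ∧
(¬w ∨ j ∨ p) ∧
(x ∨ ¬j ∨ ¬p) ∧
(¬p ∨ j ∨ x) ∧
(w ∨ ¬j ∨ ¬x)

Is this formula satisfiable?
Yes

Yes, the formula is satisfiable.

One satisfying assignment is: x=False, w=False, j=False, p=False

Verification: With this assignment, all 20 clauses evaluate to true.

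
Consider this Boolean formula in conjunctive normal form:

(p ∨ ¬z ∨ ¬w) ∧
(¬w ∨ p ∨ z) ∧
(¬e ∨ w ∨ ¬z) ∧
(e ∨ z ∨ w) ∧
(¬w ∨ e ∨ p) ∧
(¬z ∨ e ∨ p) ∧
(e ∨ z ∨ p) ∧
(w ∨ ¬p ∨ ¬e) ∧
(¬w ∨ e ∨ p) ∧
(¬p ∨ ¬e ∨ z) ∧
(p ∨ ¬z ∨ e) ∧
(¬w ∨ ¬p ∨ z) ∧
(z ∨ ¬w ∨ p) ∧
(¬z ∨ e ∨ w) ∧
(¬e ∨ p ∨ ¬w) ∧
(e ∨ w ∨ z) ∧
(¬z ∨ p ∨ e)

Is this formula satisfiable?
Yes

Yes, the formula is satisfiable.

One satisfying assignment is: e=False, p=True, z=True, w=True

Verification: With this assignment, all 17 clauses evaluate to true.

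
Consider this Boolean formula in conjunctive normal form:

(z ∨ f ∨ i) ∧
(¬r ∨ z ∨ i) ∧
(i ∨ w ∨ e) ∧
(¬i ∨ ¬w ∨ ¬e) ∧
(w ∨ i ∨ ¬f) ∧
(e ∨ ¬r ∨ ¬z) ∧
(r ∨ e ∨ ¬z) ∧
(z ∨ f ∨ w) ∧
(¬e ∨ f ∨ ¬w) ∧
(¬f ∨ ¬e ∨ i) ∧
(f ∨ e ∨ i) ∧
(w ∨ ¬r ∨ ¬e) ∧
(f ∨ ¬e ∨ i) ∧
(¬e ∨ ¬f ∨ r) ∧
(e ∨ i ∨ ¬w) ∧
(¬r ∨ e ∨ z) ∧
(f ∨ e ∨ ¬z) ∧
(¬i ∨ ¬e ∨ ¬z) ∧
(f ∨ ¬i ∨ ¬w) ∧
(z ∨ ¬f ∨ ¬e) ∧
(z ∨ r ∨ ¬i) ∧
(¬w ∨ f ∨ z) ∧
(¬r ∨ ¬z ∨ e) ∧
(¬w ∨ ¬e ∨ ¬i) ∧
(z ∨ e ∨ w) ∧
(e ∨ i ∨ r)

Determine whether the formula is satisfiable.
No

No, the formula is not satisfiable.

No assignment of truth values to the variables can make all 26 clauses true simultaneously.

The formula is UNSAT (unsatisfiable).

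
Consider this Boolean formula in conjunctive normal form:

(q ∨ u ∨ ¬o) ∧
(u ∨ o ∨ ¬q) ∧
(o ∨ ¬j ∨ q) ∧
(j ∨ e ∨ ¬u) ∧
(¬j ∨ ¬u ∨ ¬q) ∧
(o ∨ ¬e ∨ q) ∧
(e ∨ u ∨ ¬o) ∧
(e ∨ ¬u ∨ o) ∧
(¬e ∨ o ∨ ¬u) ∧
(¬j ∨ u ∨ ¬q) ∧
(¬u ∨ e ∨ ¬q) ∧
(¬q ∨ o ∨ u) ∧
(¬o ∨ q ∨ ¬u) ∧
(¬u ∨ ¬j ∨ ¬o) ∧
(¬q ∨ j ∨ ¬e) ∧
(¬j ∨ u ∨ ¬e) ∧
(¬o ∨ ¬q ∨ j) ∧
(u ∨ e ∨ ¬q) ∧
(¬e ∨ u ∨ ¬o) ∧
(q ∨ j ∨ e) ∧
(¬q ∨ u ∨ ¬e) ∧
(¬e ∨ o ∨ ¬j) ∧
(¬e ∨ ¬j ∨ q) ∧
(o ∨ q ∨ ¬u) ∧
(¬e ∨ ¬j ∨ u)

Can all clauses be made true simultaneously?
No

No, the formula is not satisfiable.

No assignment of truth values to the variables can make all 25 clauses true simultaneously.

The formula is UNSAT (unsatisfiable).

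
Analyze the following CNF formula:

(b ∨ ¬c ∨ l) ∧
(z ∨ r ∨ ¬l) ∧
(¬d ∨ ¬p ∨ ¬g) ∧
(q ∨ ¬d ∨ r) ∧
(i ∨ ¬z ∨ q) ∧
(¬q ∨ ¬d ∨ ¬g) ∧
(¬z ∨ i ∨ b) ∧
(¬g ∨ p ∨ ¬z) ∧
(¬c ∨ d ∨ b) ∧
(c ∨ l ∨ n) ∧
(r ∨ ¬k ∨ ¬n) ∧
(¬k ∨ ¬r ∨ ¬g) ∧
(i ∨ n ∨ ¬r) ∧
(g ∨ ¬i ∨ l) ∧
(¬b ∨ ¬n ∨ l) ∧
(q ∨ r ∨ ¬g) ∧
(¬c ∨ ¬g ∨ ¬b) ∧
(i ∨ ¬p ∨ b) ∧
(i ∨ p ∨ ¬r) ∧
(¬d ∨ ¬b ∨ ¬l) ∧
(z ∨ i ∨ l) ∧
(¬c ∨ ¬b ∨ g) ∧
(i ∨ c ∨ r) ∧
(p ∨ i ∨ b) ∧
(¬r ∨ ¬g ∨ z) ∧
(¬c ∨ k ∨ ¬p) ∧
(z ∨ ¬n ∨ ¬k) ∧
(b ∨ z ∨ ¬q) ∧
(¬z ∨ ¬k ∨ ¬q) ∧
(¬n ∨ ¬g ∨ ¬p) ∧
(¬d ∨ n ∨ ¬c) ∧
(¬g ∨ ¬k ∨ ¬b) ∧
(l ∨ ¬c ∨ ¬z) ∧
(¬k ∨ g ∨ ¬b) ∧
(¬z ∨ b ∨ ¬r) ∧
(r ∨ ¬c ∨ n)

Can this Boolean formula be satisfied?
Yes

Yes, the formula is satisfiable.

One satisfying assignment is: p=True, g=False, i=False, z=False, c=False, q=False, b=True, k=False, n=True, d=False, r=True, l=True

Verification: With this assignment, all 36 clauses evaluate to true.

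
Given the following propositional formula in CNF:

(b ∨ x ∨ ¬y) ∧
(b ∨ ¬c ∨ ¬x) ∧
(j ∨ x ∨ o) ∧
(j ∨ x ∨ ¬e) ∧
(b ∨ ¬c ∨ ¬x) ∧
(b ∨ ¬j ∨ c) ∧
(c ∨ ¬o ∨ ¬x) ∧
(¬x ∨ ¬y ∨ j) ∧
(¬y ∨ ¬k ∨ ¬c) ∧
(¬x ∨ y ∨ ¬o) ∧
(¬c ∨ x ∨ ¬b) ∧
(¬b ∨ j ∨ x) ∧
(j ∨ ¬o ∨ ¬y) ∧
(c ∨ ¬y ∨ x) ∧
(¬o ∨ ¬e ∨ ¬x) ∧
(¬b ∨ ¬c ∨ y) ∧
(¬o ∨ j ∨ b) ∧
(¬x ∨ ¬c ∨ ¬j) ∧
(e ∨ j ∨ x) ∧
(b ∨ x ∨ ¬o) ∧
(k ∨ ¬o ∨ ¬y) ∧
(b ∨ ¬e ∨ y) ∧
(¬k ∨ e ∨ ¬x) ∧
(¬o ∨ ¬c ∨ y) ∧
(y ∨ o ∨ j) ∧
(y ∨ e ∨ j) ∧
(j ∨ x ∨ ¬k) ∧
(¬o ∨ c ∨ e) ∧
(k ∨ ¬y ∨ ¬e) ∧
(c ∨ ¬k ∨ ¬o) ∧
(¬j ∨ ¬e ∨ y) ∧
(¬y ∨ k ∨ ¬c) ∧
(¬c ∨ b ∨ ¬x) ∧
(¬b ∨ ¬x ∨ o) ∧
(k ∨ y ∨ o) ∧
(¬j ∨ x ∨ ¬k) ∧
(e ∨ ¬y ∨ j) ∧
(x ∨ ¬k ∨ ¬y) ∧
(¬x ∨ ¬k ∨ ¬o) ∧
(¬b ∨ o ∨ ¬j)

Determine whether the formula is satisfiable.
No

No, the formula is not satisfiable.

No assignment of truth values to the variables can make all 40 clauses true simultaneously.

The formula is UNSAT (unsatisfiable).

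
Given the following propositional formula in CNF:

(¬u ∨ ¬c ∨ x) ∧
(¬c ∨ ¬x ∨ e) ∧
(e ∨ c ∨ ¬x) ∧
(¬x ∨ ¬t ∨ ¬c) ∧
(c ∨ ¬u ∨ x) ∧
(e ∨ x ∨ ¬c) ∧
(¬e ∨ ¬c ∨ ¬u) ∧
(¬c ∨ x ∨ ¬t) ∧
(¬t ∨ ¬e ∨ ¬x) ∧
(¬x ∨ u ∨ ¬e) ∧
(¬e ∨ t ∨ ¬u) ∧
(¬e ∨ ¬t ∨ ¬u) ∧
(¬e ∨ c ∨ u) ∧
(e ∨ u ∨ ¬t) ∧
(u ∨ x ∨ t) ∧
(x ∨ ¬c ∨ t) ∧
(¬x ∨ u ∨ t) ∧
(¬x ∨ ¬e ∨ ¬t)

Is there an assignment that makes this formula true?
No

No, the formula is not satisfiable.

No assignment of truth values to the variables can make all 18 clauses true simultaneously.

The formula is UNSAT (unsatisfiable).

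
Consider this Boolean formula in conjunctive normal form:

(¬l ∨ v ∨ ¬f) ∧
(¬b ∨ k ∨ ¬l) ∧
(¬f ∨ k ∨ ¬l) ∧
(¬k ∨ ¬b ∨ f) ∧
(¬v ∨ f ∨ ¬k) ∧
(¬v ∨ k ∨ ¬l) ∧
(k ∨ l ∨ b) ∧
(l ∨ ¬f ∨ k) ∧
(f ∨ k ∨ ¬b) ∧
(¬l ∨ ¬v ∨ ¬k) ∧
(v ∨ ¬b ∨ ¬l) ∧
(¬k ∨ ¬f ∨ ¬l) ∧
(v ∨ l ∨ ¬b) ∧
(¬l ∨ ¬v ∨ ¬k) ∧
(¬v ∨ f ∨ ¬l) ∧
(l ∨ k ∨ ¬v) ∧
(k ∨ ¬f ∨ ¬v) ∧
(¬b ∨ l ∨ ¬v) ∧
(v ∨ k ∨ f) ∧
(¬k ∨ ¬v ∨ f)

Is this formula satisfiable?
Yes

Yes, the formula is satisfiable.

One satisfying assignment is: k=True, v=False, f=False, l=False, b=False

Verification: With this assignment, all 20 clauses evaluate to true.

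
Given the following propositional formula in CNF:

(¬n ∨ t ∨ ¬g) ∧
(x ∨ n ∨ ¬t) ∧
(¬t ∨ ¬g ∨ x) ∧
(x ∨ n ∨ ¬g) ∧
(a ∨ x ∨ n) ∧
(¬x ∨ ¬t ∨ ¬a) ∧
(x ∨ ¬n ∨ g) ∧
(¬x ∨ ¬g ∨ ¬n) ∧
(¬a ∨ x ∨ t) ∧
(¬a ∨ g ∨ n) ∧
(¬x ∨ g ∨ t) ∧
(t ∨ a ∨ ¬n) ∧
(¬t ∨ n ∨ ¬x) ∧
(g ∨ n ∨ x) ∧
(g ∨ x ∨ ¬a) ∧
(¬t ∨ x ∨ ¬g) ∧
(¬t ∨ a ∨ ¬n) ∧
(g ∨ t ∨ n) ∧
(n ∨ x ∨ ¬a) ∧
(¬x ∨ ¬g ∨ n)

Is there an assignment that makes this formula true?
No

No, the formula is not satisfiable.

No assignment of truth values to the variables can make all 20 clauses true simultaneously.

The formula is UNSAT (unsatisfiable).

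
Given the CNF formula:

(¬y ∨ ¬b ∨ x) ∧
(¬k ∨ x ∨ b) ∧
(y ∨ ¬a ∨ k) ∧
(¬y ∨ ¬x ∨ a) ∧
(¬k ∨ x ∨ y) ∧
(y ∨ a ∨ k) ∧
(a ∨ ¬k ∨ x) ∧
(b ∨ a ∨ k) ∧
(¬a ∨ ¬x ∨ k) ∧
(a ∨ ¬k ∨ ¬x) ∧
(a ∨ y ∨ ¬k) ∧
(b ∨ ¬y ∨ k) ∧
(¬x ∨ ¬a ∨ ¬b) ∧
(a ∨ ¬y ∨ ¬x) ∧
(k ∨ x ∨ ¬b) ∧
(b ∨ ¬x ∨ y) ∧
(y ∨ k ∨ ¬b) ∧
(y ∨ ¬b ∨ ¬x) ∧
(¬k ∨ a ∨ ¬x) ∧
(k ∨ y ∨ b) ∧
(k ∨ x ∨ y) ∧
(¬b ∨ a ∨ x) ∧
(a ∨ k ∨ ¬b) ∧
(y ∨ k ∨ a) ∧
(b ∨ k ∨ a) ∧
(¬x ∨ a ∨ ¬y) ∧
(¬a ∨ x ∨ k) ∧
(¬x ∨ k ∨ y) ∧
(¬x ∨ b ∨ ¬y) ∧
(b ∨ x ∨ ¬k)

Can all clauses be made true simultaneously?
No

No, the formula is not satisfiable.

No assignment of truth values to the variables can make all 30 clauses true simultaneously.

The formula is UNSAT (unsatisfiable).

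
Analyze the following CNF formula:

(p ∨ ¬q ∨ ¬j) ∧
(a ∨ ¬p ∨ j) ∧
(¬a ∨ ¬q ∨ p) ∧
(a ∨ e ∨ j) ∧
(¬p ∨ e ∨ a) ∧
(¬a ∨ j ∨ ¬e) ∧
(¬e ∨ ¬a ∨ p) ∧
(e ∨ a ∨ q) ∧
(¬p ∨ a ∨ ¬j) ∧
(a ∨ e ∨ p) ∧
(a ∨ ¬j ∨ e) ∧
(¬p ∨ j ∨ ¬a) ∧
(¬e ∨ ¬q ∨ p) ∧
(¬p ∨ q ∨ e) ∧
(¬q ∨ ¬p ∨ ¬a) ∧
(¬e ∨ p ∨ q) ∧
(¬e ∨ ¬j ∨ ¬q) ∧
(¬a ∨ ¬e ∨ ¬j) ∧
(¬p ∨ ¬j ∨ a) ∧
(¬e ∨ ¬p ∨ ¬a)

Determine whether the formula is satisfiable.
Yes

Yes, the formula is satisfiable.

One satisfying assignment is: e=False, q=False, p=False, a=True, j=False

Verification: With this assignment, all 20 clauses evaluate to true.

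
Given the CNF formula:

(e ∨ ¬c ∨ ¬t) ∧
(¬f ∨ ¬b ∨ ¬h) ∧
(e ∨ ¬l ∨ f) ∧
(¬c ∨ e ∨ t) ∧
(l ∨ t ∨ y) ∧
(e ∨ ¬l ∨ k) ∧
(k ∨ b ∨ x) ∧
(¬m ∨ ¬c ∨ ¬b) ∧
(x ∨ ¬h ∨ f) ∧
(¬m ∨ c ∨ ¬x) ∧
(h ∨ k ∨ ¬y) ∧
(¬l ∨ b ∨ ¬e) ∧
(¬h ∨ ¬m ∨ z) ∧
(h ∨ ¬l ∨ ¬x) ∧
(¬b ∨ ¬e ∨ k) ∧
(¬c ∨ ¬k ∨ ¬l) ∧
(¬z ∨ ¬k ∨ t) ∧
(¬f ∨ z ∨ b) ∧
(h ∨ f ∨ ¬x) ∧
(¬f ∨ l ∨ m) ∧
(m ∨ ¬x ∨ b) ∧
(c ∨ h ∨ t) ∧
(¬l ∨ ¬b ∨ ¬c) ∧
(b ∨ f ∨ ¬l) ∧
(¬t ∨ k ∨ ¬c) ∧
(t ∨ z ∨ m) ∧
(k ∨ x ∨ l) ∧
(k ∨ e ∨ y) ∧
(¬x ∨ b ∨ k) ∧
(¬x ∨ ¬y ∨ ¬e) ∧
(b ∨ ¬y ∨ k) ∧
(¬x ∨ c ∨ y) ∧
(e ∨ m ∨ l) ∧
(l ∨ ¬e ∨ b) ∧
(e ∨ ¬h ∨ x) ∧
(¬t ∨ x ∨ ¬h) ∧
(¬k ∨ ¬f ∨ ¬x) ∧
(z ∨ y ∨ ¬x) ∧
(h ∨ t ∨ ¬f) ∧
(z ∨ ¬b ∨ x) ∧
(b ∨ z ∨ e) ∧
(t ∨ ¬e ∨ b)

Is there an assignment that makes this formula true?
Yes

Yes, the formula is satisfiable.

One satisfying assignment is: l=True, b=True, x=False, m=False, y=False, h=False, z=True, e=True, f=False, t=True, c=False, k=True

Verification: With this assignment, all 42 clauses evaluate to true.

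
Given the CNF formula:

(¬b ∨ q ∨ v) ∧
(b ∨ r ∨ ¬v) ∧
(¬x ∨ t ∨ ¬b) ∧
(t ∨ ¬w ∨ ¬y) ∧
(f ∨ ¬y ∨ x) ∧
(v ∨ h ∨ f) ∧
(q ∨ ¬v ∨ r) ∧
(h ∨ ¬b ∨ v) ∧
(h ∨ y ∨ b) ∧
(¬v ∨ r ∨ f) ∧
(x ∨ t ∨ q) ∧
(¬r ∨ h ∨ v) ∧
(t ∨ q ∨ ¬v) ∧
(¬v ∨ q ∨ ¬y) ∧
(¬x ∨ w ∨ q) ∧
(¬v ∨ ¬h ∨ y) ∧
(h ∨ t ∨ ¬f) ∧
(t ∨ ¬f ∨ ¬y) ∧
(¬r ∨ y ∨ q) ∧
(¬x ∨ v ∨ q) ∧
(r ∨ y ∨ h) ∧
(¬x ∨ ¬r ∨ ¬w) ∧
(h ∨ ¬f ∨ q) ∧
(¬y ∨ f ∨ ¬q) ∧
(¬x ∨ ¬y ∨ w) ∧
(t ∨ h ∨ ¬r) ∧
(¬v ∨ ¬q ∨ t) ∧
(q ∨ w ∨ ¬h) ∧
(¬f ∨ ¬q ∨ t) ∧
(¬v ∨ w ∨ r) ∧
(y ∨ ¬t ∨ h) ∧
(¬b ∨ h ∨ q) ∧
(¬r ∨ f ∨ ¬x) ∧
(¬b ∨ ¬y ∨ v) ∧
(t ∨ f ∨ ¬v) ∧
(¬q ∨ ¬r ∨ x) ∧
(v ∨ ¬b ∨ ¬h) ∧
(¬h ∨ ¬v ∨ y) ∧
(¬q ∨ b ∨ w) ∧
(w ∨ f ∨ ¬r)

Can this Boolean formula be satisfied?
Yes

Yes, the formula is satisfiable.

One satisfying assignment is: b=False, y=False, q=False, v=False, x=False, t=True, r=False, h=True, w=True, f=False

Verification: With this assignment, all 40 clauses evaluate to true.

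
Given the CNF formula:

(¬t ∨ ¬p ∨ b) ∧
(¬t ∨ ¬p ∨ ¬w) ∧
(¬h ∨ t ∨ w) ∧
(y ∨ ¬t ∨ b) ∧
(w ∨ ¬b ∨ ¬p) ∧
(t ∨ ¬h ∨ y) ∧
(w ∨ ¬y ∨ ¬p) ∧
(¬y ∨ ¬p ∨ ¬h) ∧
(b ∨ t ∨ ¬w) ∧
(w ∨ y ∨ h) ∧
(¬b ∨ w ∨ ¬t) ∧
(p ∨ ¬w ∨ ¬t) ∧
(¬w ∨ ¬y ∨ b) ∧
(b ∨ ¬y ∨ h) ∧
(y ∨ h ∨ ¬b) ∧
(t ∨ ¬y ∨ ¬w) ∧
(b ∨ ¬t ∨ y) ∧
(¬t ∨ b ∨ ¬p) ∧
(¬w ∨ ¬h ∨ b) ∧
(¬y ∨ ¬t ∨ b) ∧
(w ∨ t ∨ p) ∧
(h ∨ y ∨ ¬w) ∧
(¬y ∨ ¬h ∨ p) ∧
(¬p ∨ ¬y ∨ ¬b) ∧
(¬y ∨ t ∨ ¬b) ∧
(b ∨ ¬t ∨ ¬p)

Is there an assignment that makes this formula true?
No

No, the formula is not satisfiable.

No assignment of truth values to the variables can make all 26 clauses true simultaneously.

The formula is UNSAT (unsatisfiable).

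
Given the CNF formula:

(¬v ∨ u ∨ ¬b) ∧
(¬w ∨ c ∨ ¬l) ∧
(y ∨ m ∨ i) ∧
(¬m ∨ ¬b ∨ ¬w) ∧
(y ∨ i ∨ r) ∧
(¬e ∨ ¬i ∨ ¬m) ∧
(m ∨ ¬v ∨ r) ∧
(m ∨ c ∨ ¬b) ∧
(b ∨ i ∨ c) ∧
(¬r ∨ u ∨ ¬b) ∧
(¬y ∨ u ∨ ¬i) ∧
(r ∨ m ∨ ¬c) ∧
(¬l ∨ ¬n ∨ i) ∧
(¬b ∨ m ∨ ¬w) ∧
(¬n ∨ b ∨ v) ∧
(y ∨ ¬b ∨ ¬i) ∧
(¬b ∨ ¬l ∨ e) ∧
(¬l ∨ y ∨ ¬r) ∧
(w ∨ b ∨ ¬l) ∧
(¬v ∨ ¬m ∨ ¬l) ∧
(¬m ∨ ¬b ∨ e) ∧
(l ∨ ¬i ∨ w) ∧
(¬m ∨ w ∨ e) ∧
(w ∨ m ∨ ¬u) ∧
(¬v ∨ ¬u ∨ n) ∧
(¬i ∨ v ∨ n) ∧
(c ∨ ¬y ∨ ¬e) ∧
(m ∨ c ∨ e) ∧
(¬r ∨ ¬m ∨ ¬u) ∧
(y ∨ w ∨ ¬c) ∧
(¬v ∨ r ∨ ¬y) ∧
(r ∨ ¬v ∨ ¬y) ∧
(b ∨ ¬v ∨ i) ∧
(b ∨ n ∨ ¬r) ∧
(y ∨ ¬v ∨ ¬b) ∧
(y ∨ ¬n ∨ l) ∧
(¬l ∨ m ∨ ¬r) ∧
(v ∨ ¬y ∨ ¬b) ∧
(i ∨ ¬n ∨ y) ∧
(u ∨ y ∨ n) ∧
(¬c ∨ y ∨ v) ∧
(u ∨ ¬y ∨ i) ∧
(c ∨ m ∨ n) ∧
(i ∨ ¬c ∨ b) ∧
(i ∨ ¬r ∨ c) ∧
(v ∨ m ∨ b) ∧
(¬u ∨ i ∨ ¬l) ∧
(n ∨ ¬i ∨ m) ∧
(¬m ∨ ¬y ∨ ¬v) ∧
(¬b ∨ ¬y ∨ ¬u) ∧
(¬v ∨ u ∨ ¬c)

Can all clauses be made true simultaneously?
Yes

Yes, the formula is satisfiable.

One satisfying assignment is: e=True, i=True, b=False, y=True, w=True, v=True, n=True, l=False, u=True, m=False, r=True, c=True

Verification: With this assignment, all 51 clauses evaluate to true.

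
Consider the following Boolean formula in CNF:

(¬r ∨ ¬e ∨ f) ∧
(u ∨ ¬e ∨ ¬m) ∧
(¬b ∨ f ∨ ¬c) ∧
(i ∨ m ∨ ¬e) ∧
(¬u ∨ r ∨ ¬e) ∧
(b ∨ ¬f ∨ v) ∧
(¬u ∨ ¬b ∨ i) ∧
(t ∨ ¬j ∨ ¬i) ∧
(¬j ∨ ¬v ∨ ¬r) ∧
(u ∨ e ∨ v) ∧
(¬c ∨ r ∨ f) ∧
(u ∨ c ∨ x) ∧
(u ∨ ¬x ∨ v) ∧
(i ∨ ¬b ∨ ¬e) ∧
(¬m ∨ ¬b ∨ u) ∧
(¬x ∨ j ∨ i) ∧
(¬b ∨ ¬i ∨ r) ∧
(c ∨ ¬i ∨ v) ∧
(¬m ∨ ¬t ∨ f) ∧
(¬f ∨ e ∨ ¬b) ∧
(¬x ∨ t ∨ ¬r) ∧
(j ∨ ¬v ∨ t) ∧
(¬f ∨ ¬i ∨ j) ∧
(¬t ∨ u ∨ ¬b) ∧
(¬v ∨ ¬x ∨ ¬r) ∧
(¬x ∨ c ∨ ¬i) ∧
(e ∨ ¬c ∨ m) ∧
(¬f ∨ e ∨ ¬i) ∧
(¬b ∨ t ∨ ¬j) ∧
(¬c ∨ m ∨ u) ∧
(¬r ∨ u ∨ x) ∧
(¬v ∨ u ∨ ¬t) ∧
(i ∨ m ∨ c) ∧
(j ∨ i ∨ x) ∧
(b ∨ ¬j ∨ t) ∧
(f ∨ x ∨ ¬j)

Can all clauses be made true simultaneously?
Yes

Yes, the formula is satisfiable.

One satisfying assignment is: j=False, r=True, v=False, m=True, u=True, b=False, t=False, f=False, x=False, i=True, e=False, c=True

Verification: With this assignment, all 36 clauses evaluate to true.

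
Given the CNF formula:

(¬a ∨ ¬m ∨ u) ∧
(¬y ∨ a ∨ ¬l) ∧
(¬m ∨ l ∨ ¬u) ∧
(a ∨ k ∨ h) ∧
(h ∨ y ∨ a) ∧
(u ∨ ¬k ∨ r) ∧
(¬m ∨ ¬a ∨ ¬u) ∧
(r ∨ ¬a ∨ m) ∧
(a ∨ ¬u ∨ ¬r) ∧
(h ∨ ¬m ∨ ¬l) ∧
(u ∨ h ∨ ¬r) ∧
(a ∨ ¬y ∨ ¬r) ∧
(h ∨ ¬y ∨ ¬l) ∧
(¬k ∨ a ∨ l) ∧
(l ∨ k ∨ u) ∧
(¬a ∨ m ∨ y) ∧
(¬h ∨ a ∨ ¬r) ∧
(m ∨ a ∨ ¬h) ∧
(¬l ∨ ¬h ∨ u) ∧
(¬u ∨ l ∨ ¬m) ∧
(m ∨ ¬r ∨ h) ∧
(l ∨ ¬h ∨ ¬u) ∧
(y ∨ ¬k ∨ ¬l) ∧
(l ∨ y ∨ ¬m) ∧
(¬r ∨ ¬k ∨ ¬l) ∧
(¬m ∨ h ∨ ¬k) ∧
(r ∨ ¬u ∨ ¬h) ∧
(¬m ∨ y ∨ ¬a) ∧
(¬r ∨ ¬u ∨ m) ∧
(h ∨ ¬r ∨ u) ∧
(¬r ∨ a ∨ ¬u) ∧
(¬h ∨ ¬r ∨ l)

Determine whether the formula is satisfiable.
No

No, the formula is not satisfiable.

No assignment of truth values to the variables can make all 32 clauses true simultaneously.

The formula is UNSAT (unsatisfiable).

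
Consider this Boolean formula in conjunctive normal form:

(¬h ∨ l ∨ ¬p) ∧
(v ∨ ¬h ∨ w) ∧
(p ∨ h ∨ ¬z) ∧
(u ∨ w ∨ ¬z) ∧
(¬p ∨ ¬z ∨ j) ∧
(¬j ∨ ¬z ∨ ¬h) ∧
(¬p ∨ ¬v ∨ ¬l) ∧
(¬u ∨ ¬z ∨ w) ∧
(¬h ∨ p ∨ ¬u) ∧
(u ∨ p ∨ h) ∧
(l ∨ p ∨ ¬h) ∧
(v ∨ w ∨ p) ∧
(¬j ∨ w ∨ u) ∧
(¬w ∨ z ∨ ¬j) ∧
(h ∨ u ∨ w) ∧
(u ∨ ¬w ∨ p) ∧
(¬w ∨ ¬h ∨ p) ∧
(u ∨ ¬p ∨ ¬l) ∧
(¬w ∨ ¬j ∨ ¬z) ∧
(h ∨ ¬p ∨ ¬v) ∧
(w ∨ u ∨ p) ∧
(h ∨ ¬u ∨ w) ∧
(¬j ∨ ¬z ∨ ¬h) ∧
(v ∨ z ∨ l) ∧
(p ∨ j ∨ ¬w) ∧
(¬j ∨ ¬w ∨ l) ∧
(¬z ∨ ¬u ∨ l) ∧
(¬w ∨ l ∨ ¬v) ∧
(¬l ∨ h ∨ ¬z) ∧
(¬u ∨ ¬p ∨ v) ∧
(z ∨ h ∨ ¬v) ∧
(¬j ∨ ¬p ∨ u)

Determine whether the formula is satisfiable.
No

No, the formula is not satisfiable.

No assignment of truth values to the variables can make all 32 clauses true simultaneously.

The formula is UNSAT (unsatisfiable).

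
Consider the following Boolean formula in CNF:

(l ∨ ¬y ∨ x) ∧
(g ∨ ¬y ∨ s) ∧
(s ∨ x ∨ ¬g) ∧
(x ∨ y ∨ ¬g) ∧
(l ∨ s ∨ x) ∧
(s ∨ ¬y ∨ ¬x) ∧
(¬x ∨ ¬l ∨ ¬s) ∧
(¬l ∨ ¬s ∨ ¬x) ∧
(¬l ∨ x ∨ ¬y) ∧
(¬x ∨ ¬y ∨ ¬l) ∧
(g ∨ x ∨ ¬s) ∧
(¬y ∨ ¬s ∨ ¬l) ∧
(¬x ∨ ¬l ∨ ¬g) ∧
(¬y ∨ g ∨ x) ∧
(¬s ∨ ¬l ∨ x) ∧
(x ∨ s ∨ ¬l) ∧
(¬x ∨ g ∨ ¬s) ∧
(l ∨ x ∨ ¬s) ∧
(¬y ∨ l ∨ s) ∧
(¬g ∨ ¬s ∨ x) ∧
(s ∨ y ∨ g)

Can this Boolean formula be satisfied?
Yes

Yes, the formula is satisfiable.

One satisfying assignment is: y=False, x=True, l=False, g=True, s=False

Verification: With this assignment, all 21 clauses evaluate to true.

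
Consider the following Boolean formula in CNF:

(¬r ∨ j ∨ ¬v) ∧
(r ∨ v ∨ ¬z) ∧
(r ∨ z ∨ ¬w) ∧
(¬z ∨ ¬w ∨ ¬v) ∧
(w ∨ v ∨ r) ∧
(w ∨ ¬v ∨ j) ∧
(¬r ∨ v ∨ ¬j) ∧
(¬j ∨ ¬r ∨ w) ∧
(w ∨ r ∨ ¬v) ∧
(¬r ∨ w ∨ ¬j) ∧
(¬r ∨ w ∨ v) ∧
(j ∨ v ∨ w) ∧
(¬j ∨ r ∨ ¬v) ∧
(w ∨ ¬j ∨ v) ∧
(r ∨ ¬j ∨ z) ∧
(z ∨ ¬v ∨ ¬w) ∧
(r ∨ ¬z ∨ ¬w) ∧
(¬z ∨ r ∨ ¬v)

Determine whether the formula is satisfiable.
Yes

Yes, the formula is satisfiable.

One satisfying assignment is: z=False, r=True, w=True, v=False, j=False

Verification: With this assignment, all 18 clauses evaluate to true.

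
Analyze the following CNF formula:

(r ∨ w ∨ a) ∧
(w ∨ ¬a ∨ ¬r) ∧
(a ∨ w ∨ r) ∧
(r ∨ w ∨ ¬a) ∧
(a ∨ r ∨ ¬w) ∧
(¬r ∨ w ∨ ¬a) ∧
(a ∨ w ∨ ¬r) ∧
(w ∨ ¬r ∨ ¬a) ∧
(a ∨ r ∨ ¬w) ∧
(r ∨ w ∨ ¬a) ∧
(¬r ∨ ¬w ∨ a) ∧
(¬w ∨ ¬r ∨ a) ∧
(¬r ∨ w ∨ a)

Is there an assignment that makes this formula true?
Yes

Yes, the formula is satisfiable.

One satisfying assignment is: a=True, r=False, w=True

Verification: With this assignment, all 13 clauses evaluate to true.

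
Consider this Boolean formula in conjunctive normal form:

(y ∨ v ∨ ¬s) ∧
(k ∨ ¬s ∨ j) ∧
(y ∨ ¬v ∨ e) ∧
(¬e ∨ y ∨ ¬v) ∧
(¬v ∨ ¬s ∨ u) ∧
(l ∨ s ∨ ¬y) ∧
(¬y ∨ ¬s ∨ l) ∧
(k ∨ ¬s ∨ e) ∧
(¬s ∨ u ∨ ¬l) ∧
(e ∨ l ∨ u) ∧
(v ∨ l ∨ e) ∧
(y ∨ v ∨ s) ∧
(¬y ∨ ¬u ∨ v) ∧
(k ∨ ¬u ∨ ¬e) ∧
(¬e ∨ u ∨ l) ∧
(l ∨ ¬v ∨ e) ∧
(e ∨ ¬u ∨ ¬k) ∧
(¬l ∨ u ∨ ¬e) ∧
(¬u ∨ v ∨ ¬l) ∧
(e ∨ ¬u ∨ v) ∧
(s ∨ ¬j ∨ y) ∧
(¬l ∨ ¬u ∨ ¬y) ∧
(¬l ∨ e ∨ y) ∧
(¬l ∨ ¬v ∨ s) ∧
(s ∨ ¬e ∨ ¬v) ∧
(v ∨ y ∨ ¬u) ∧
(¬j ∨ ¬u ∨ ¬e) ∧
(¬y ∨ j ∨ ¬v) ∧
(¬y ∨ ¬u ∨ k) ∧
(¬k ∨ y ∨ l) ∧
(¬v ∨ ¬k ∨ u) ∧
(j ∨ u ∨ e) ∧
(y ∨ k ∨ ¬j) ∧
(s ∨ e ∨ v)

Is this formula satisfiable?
No

No, the formula is not satisfiable.

No assignment of truth values to the variables can make all 34 clauses true simultaneously.

The formula is UNSAT (unsatisfiable).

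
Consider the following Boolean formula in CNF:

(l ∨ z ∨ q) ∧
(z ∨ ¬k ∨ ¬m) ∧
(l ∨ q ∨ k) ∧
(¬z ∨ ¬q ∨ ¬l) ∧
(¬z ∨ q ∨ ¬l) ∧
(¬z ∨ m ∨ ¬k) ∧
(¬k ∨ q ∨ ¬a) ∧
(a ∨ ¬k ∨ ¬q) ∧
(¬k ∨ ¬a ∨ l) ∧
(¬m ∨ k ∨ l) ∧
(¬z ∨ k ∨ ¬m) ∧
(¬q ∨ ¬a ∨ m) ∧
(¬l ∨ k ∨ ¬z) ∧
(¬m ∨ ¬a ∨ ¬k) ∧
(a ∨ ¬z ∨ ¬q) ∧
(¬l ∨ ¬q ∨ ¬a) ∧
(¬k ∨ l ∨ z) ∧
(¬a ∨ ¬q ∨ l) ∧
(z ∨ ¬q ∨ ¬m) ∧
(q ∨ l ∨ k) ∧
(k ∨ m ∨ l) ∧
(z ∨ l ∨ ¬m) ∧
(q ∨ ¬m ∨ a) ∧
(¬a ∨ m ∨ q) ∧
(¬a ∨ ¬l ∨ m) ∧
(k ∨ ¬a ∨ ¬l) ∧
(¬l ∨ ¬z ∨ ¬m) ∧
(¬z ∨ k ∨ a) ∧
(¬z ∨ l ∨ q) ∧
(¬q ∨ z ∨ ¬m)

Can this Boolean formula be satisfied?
Yes

Yes, the formula is satisfiable.

One satisfying assignment is: a=False, m=False, z=False, q=False, k=False, l=True

Verification: With this assignment, all 30 clauses evaluate to true.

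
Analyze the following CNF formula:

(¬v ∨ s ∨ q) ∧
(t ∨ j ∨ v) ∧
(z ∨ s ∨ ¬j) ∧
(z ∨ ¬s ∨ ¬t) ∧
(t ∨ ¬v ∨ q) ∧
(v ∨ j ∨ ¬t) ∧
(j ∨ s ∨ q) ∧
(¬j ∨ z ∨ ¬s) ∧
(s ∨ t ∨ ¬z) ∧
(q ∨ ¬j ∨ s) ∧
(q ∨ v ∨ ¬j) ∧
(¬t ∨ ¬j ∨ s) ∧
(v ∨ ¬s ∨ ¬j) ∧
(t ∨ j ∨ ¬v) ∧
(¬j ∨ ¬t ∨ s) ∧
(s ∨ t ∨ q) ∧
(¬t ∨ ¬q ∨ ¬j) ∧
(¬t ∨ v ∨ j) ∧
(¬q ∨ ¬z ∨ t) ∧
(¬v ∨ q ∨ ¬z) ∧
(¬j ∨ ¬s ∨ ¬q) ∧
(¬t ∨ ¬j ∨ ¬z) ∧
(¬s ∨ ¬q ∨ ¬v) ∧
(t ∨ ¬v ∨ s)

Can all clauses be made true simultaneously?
Yes

Yes, the formula is satisfiable.

One satisfying assignment is: s=False, v=True, q=True, z=False, j=False, t=True

Verification: With this assignment, all 24 clauses evaluate to true.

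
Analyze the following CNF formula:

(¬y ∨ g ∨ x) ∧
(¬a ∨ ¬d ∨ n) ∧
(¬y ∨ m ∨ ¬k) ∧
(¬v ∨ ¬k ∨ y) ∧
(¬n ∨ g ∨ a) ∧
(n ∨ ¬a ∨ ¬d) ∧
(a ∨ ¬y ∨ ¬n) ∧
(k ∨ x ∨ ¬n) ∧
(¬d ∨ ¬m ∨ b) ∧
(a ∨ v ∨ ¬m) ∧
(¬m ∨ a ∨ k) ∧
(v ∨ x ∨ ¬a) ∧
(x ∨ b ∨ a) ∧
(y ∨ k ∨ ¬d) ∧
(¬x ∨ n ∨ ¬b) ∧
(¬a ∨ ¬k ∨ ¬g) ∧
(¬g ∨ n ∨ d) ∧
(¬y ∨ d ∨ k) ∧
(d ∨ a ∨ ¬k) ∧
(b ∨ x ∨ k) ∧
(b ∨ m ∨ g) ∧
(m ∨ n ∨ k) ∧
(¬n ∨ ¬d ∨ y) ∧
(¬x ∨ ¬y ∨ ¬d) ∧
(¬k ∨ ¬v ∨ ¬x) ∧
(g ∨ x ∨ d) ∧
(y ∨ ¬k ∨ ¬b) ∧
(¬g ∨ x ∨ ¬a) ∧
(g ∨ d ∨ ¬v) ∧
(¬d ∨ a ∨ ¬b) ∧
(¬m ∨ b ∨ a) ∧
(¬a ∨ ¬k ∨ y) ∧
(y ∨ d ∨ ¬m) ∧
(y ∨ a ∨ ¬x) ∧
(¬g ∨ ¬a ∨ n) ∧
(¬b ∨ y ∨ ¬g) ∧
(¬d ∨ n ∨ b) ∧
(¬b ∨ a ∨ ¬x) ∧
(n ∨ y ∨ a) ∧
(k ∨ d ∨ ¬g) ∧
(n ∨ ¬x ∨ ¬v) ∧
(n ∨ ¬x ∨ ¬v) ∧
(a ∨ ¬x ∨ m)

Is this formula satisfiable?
Yes

Yes, the formula is satisfiable.

One satisfying assignment is: m=False, a=True, y=False, k=False, g=False, n=True, v=False, b=True, d=False, x=True

Verification: With this assignment, all 43 clauses evaluate to true.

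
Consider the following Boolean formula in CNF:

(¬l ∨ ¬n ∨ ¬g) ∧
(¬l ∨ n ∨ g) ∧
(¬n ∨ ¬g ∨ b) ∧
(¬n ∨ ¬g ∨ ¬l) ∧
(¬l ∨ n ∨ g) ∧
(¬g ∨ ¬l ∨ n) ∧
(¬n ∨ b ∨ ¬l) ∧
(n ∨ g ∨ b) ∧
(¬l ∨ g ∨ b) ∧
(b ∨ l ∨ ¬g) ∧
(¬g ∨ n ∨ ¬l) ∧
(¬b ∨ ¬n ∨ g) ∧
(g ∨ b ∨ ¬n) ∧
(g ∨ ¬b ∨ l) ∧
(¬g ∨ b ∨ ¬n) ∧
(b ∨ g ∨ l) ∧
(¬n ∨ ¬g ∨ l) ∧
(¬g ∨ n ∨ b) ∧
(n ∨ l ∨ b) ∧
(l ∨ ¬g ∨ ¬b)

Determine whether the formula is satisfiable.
No

No, the formula is not satisfiable.

No assignment of truth values to the variables can make all 20 clauses true simultaneously.

The formula is UNSAT (unsatisfiable).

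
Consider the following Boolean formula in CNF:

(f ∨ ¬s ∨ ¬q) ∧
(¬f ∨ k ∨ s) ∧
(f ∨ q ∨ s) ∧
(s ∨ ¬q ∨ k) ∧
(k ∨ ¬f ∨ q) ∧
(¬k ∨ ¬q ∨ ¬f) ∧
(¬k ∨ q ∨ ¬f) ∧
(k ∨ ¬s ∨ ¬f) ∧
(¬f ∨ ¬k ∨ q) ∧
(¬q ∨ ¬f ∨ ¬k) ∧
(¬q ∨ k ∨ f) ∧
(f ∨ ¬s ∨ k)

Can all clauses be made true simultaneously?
Yes

Yes, the formula is satisfiable.

One satisfying assignment is: f=False, q=True, s=False, k=True

Verification: With this assignment, all 12 clauses evaluate to true.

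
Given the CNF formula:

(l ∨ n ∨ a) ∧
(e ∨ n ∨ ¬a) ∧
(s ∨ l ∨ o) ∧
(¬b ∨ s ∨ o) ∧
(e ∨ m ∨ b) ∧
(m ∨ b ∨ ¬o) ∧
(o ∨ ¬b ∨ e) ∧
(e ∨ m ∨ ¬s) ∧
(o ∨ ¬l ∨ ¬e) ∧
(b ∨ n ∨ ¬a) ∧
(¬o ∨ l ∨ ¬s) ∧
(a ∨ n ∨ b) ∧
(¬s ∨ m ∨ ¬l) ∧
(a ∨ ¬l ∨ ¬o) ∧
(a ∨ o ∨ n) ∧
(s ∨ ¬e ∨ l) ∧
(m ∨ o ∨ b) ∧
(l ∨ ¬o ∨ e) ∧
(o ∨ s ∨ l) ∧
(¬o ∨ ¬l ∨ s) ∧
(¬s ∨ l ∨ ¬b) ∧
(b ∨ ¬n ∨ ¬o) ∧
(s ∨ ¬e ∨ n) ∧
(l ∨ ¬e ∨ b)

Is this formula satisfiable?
Yes

Yes, the formula is satisfiable.

One satisfying assignment is: s=False, a=False, n=True, l=True, b=False, m=True, o=False, e=False

Verification: With this assignment, all 24 clauses evaluate to true.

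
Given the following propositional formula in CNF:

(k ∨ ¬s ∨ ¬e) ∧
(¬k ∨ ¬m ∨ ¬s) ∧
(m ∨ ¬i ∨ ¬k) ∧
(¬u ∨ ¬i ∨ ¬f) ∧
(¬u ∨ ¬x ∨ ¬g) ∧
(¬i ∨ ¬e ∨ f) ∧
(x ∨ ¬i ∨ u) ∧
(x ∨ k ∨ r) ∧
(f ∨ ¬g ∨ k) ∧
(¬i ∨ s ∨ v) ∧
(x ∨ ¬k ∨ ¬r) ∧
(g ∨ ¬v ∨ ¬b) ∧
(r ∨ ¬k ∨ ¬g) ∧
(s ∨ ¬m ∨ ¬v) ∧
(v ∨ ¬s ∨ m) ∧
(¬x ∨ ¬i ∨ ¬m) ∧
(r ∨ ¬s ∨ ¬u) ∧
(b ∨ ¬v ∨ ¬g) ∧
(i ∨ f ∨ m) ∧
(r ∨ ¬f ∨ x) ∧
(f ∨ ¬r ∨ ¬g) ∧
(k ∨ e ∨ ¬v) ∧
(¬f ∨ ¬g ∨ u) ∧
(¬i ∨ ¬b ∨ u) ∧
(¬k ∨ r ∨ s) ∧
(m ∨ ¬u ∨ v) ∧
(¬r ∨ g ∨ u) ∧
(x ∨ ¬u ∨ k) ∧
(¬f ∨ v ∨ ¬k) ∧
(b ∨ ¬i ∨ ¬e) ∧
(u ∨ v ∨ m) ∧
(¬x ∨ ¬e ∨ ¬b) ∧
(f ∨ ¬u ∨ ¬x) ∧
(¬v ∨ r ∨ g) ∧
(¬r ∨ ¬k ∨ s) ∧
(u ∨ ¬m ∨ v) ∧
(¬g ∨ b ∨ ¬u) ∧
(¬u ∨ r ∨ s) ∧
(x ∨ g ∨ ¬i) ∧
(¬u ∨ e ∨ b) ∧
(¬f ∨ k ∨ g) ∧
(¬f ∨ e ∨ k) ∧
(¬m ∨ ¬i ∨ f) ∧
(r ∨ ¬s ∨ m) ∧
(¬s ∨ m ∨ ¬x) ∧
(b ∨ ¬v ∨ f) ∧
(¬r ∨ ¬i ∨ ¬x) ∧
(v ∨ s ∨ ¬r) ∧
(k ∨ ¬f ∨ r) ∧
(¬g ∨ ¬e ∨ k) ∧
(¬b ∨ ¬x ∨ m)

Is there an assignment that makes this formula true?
No

No, the formula is not satisfiable.

No assignment of truth values to the variables can make all 51 clauses true simultaneously.

The formula is UNSAT (unsatisfiable).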